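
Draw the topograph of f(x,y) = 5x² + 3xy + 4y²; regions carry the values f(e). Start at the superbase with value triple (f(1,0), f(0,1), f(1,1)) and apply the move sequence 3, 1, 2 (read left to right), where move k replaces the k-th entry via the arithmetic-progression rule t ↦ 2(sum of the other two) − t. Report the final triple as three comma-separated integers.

start (5,4,12) = (f(1,0),f(0,1),f(1,1))
replace slot 3: 2·(5+4) − 12 = 6 → (5,4,6)
replace slot 1: 2·(4+6) − 5 = 15 → (15,4,6)
replace slot 2: 2·(15+6) − 4 = 38 → (15,38,6)

15,38,6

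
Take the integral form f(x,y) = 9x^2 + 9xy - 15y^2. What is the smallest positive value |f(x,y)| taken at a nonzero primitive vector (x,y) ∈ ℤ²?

river: ρ → (-15,21,3)
river: ρ → (3,21,-15)
river: ρ → (-15,9,9)
river: ρ → (9,9,-15)
closes: descent 0, river 4
min |a| on river = 3

3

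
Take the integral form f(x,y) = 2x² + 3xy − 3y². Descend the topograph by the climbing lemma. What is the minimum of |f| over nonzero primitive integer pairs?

river: ρ → (-3,3,2)
river: ρ → (2,5,-1)
river: ρ → (-1,5,2)
river: ρ → (2,3,-3)
closes: descent 0, river 4
min |a| on river = 1

1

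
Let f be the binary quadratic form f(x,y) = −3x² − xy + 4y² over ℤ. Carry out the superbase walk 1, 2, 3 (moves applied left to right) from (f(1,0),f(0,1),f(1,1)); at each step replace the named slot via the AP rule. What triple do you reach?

start (-3,4,0) = (f(1,0),f(0,1),f(1,1))
replace slot 1: 2·(4+0) − (-3) = 11 → (11,4,0)
replace slot 2: 2·(11+0) − 4 = 18 → (11,18,0)
replace slot 3: 2·(11+18) − 0 = 58 → (11,18,58)

11,18,58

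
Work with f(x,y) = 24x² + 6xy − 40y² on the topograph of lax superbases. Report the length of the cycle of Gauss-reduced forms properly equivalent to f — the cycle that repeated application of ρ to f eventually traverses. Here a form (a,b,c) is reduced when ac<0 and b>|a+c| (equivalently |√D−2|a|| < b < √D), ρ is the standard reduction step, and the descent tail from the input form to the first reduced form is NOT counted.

D = 3876, ⌊√D⌋ = 62
descent: ρ → (-40,-6,24)
descent: ρ → (24,54,-10)  [lands on river]
river: ρ → (-10,46,44)
river: ρ → (44,42,-12)
river: ρ → (-12,54,20)
river: ρ → (20,26,-40)
river: ρ → (-40,54,6)
river: ρ → (6,54,-40)
river: ρ → (-40,26,20)
river: ρ → (20,54,-12)
river: ρ → (-12,42,44)
river: ρ → (44,46,-10)
river: ρ → (-10,54,24)
river: ρ → (24,42,-22)
river: ρ → (-22,46,20)
river: ρ → (20,34,-34)
river: ρ → (-34,34,20)
river: ρ → (20,46,-22)
river: ρ → (-22,42,24)
ρ-cycle length = 18 (tail of 2 descent steps not counted)

18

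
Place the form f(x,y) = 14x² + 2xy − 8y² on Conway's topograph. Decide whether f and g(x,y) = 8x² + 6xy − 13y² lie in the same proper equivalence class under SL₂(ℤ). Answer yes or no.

D₁ = 452, D₂ = 452
river cycle of f (length 14): (-8, 14, 8), (8, 18, -4), (-4, 14, 16), (16, 18, -2), (-2, 18, 16), (16, 14, -4), (-4, 18, 8), (8, 14, -8), (-8, 18, 4), (4, 14, -16), … (4 more)
river cycle of g (length 18): (-13, 20, 1), (1, 20, -13), (-13, 6, 8), (8, 10, -11), (-11, 12, 7), (7, 16, -7), (-7, 12, 11), (11, 10, -8), (-8, 6, 13), (13, 20, -1), … (8 more)
cycles differ ⇒ inequivalent

no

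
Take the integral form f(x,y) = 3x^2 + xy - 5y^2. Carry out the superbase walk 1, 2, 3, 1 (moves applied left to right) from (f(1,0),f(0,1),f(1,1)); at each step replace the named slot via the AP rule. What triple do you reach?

start (3,-5,-1) = (f(1,0),f(0,1),f(1,1))
replace slot 1: 2·((-5)+(-1)) − 3 = -15 → (-15,-5,-1)
replace slot 2: 2·((-15)+(-1)) − (-5) = -27 → (-15,-27,-1)
replace slot 3: 2·((-15)+(-27)) − (-1) = -83 → (-15,-27,-83)
replace slot 1: 2·((-27)+(-83)) − (-15) = -205 → (-205,-27,-83)

-205,-27,-83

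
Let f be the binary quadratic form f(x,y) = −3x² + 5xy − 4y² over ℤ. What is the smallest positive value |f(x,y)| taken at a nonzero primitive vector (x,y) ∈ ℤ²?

translate: b→1 (≡-5 mod 6), so (3,-5,4)→(3,1,2)
flip: (3,1,2)→(2,-1,3)
reduced (well bottom): (2,-1,3) with a≤c, −a<b≤a
well minimum |f| = |-2| = 2 (negative-definite)

2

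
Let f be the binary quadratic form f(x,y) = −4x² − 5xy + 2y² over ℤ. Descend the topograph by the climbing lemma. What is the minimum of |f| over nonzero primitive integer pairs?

descent: ρ → (2,5,-4)  [lands on river]
river: ρ → (-4,3,3)
river: ρ → (3,3,-4)
river: ρ → (-4,5,2)
river: ρ → (2,7,-1)
river: ρ → (-1,7,2)
closes: descent 1, river 6
min |a| on river = 1

1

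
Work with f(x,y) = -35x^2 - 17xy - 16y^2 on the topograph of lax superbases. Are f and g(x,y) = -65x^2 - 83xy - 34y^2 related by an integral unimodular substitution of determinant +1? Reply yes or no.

D₁ = -1951, D₂ = -1951
f is negative-definite; reduce −f:
−f: flip: (35,17,16)→(16,-17,35)
−f: translate: b→15 (≡-17 mod 32), so (16,-17,35)→(16,15,34)
−f: reduced (well bottom): (16,15,34) with a≤c, −a<b≤a
flip sign back: reduced form of f is (-16,-15,-34)
g is negative-definite; reduce −g:
−g: translate: b→-47 (≡83 mod 130), so (65,83,34)→(65,-47,16)
−g: flip: (65,-47,16)→(16,47,65)
−g: translate: b→15 (≡47 mod 32), so (16,47,65)→(16,15,34)
−g: reduced (well bottom): (16,15,34) with a≤c, −a<b≤a
flip sign back: reduced form of g is (-16,-15,-34)
reduced forms (-16, -15, -34) vs (-16, -15, -34) ⇒ equivalent

yes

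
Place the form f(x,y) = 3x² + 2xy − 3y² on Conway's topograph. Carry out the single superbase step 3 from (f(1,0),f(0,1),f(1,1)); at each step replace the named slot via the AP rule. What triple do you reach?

start (3,-3,2) = (f(1,0),f(0,1),f(1,1))
replace slot 3: 2·(3+(-3)) − 2 = -2 → (3,-3,-2)

3,-3,-2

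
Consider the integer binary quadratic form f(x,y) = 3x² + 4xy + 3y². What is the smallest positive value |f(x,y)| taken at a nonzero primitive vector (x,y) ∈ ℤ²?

translate: b→-2 (≡4 mod 6), so (3,4,3)→(3,-2,2)
flip: (3,-2,2)→(2,2,3)
reduced (well bottom): (2,2,3) with a≤c, −a<b≤a
well minimum = a = 2

2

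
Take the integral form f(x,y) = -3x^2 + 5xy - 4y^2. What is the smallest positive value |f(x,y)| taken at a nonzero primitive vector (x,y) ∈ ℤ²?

translate: b→1 (≡-5 mod 6), so (3,-5,4)→(3,1,2)
flip: (3,1,2)→(2,-1,3)
reduced (well bottom): (2,-1,3) with a≤c, −a<b≤a
well minimum |f| = |-2| = 2 (negative-definite)

2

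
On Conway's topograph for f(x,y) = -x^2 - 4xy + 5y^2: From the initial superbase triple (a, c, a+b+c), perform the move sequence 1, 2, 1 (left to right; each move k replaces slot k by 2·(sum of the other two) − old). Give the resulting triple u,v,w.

start (-1,5,0) = (f(1,0),f(0,1),f(1,1))
replace slot 1: 2·(5+0) − (-1) = 11 → (11,5,0)
replace slot 2: 2·(11+0) − 5 = 17 → (11,17,0)
replace slot 1: 2·(17+0) − 11 = 23 → (23,17,0)

23,17,0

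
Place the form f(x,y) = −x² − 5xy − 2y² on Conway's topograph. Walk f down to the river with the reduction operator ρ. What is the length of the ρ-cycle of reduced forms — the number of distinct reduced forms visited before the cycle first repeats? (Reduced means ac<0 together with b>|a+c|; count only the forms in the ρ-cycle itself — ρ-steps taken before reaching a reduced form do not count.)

D = 17, ⌊√D⌋ = 4
descent: ρ → (-2,1,2)  [lands on river]
river: ρ → (2,3,-1)
river: ρ → (-1,3,2)
river: ρ → (2,1,-2)
river: ρ → (-2,3,1)
river: ρ → (1,3,-2)
ρ-cycle length = 6 (tail of 1 descent step not counted)

6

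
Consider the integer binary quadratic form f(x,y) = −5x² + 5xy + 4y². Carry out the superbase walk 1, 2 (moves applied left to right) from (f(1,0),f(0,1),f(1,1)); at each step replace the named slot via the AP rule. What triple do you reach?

start (-5,4,4) = (f(1,0),f(0,1),f(1,1))
replace slot 1: 2·(4+4) − (-5) = 21 → (21,4,4)
replace slot 2: 2·(21+4) − 4 = 46 → (21,46,4)

21,46,4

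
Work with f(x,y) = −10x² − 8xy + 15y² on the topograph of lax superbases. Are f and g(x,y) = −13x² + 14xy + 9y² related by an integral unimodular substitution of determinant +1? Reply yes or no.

D₁ = 664, D₂ = 664
river cycle of f (length 22): (15, 8, -10), (-10, 12, 13), (13, 14, -9), (-9, 22, 5), (5, 18, -17), (-17, 16, 6), (6, 20, -11), (-11, 24, 2), (2, 24, -11), (-11, 20, 6), … (12 more)
river cycle of g (length 22): (9, 22, -5), (-5, 18, 17), (17, 16, -6), (-6, 20, 11), (11, 24, -2), (-2, 24, 11), (11, 20, -6), (-6, 16, 17), (17, 18, -5), (-5, 22, 9), … (12 more)
cycles differ ⇒ inequivalent

no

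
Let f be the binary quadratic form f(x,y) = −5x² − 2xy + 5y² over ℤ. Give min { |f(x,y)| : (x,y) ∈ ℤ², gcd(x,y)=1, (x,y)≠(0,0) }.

descent: ρ → (5,2,-5)  [lands on river]
river: ρ → (-5,8,2)
river: ρ → (2,8,-5)
river: ρ → (-5,2,5)
river: ρ → (5,8,-2)
river: ρ → (-2,8,5)
closes: descent 1, river 6
min |a| on river = 2

2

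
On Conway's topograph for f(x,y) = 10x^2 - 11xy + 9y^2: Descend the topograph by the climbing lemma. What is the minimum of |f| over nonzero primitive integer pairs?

translate: b→9 (≡-11 mod 20), so (10,-11,9)→(10,9,8)
flip: (10,9,8)→(8,-9,10)
translate: b→7 (≡-9 mod 16), so (8,-9,10)→(8,7,9)
reduced (well bottom): (8,7,9) with a≤c, −a<b≤a
well minimum = a = 8

8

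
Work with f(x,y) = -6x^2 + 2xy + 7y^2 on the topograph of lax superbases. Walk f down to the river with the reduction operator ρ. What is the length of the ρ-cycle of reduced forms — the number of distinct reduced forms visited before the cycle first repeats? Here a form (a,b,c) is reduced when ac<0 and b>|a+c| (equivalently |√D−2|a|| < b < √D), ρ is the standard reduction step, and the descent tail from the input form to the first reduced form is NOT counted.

D = 172, ⌊√D⌋ = 13
river: ρ → (7,12,-1)
river: ρ → (-1,12,7)
river: ρ → (7,2,-6)
river: ρ → (-6,10,3)
river: ρ → (3,8,-9)
river: ρ → (-9,10,2)
river: ρ → (2,10,-9)
river: ρ → (-9,8,3)
river: ρ → (3,10,-6)
river: ρ → (-6,2,7)
ρ-cycle length = 10 (tail of 0 descent steps not counted)

10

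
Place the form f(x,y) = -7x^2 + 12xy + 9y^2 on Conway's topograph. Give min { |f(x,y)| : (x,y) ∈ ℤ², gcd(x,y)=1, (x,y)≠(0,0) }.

river: ρ → (9,6,-10)
river: ρ → (-10,14,5)
river: ρ → (5,16,-7)
river: ρ → (-7,12,9)
closes: descent 0, river 4
min |a| on river = 5

5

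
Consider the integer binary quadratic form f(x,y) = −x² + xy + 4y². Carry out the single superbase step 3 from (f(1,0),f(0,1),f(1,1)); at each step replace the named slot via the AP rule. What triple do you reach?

start (-1,4,4) = (f(1,0),f(0,1),f(1,1))
replace slot 3: 2·((-1)+4) − 4 = 2 → (-1,4,2)

-1,4,2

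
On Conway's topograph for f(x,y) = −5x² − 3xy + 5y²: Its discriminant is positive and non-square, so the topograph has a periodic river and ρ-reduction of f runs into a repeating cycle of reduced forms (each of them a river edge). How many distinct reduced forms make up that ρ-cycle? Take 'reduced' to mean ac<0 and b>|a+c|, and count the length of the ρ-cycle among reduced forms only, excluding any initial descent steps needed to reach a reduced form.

D = 109, ⌊√D⌋ = 10
descent: ρ → (5,3,-5)  [lands on river]
river: ρ → (-5,7,3)
river: ρ → (3,5,-7)
river: ρ → (-7,9,1)
river: ρ → (1,9,-7)
river: ρ → (-7,5,3)
river: ρ → (3,7,-5)
river: ρ → (-5,3,5)
river: ρ → (5,7,-3)
river: ρ → (-3,5,7)
river: ρ → (7,9,-1)
river: ρ → (-1,9,7)
river: ρ → (7,5,-3)
river: ρ → (-3,7,5)
ρ-cycle length = 14 (tail of 1 descent step not counted)

14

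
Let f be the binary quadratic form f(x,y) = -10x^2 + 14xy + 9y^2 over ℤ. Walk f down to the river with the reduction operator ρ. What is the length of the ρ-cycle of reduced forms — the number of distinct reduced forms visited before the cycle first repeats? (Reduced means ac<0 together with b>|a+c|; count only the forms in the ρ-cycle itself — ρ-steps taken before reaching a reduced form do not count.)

D = 556, ⌊√D⌋ = 23
river: ρ → (9,22,-2)
river: ρ → (-2,22,9)
river: ρ → (9,14,-10)
river: ρ → (-10,6,13)
river: ρ → (13,20,-3)
river: ρ → (-3,22,6)
river: ρ → (6,14,-15)
river: ρ → (-15,16,5)
river: ρ → (5,14,-18)
river: ρ → (-18,22,1)
river: ρ → (1,22,-18)
river: ρ → (-18,14,5)
river: ρ → (5,16,-15)
river: ρ → (-15,14,6)
river: ρ → (6,22,-3)
river: ρ → (-3,20,13)
river: ρ → (13,6,-10)
river: ρ → (-10,14,9)
ρ-cycle length = 18 (tail of 0 descent steps not counted)

18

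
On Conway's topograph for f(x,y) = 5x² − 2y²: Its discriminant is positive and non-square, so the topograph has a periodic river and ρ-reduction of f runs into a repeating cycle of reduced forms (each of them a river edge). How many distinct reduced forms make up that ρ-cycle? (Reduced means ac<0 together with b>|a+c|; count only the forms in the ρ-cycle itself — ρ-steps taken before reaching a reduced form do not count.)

D = 40, ⌊√D⌋ = 6
descent: ρ → (-2,4,3)  [lands on river]
river: ρ → (3,2,-3)
river: ρ → (-3,4,2)
river: ρ → (2,4,-3)
river: ρ → (-3,2,3)
river: ρ → (3,4,-2)
ρ-cycle length = 6 (tail of 1 descent step not counted)

6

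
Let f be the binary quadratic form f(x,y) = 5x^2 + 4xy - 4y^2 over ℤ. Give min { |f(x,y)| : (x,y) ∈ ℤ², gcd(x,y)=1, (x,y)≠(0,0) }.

river: ρ → (-4,4,5)
river: ρ → (5,6,-3)
river: ρ → (-3,6,5)
river: ρ → (5,4,-4)
closes: descent 0, river 4
min |a| on river = 3

3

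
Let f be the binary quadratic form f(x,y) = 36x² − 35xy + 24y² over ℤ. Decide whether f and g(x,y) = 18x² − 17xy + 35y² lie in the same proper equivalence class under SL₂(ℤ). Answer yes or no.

D₁ = -2231, D₂ = -2231
f: flip: (36,-35,24)→(24,35,36)
f: translate: b→-13 (≡35 mod 48), so (24,35,36)→(24,-13,25)
f: reduced (well bottom): (24,-13,25) with a≤c, −a<b≤a
g: reduced (well bottom): (18,-17,35) with a≤c, −a<b≤a
reduced forms (24, -13, 25) vs (18, -17, 35) ⇒ inequivalent

no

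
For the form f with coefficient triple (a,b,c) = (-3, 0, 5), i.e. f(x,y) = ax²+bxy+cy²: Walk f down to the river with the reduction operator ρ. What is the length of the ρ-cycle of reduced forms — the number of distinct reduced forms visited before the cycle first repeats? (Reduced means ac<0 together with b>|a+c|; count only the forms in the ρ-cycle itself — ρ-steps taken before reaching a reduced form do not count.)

D = 60, ⌊√D⌋ = 7
descent: ρ → (5,0,-3)
descent: ρ → (-3,6,2)  [lands on river]
river: ρ → (2,6,-3)
ρ-cycle length = 2 (tail of 2 descent steps not counted)

2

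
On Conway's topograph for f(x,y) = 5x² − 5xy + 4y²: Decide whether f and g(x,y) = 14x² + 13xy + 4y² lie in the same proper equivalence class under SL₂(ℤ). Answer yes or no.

D₁ = -55, D₂ = -55
f: translate: b→5 (≡-5 mod 10), so (5,-5,4)→(5,5,4)
f: flip: (5,5,4)→(4,-5,5)
f: translate: b→3 (≡-5 mod 8), so (4,-5,5)→(4,3,4)
f: reduced (well bottom): (4,3,4) with a≤c, −a<b≤a
g: flip: (14,13,4)→(4,-13,14)
g: translate: b→3 (≡-13 mod 8), so (4,-13,14)→(4,3,4)
g: reduced (well bottom): (4,3,4) with a≤c, −a<b≤a
reduced forms (4, 3, 4) vs (4, 3, 4) ⇒ equivalent

yes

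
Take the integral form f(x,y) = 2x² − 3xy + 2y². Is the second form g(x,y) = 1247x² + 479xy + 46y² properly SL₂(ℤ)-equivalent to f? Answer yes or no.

D₁ = -7, D₂ = -7
f: translate: b→1 (≡-3 mod 4), so (2,-3,2)→(2,1,1)
f: flip: (2,1,1)→(1,-1,2)
f: translate: b→1 (≡-1 mod 2), so (1,-1,2)→(1,1,2)
f: reduced (well bottom): (1,1,2) with a≤c, −a<b≤a
g: flip: (1247,479,46)→(46,-479,1247)
g: translate: b→-19 (≡-479 mod 92), so (46,-479,1247)→(46,-19,2)
g: flip: (46,-19,2)→(2,19,46)
g: translate: b→-1 (≡19 mod 4), so (2,19,46)→(2,-1,1)
g: flip: (2,-1,1)→(1,1,2)
g: reduced (well bottom): (1,1,2) with a≤c, −a<b≤a
reduced forms (1, 1, 2) vs (1, 1, 2) ⇒ equivalent

yes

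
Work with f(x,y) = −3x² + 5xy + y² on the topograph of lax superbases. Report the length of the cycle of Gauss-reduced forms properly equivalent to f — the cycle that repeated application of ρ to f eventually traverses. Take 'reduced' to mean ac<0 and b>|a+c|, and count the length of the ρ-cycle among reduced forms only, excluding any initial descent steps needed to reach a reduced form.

D = 37, ⌊√D⌋ = 6
river: ρ → (1,5,-3)
river: ρ → (-3,1,3)
river: ρ → (3,5,-1)
river: ρ → (-1,5,3)
river: ρ → (3,1,-3)
river: ρ → (-3,5,1)
ρ-cycle length = 6 (tail of 0 descent steps not counted)

6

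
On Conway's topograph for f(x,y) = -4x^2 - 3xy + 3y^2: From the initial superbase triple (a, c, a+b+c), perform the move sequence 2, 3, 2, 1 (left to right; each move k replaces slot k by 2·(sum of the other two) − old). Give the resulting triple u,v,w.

start (-4,3,-4) = (f(1,0),f(0,1),f(1,1))
replace slot 2: 2·((-4)+(-4)) − 3 = -19 → (-4,-19,-4)
replace slot 3: 2·((-4)+(-19)) − (-4) = -42 → (-4,-19,-42)
replace slot 2: 2·((-4)+(-42)) − (-19) = -73 → (-4,-73,-42)
replace slot 1: 2·((-73)+(-42)) − (-4) = -226 → (-226,-73,-42)

-226,-73,-42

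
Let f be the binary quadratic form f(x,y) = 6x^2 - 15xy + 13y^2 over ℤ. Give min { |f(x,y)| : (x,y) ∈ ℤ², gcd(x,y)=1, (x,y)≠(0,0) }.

translate: b→-3 (≡-15 mod 12), so (6,-15,13)→(6,-3,4)
flip: (6,-3,4)→(4,3,6)
reduced (well bottom): (4,3,6) with a≤c, −a<b≤a
well minimum = a = 4

4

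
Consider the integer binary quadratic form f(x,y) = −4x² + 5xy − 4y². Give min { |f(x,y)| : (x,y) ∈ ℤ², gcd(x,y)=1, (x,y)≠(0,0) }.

translate: b→3 (≡-5 mod 8), so (4,-5,4)→(4,3,3)
flip: (4,3,3)→(3,-3,4)
translate: b→3 (≡-3 mod 6), so (3,-3,4)→(3,3,4)
reduced (well bottom): (3,3,4) with a≤c, −a<b≤a
well minimum |f| = |-3| = 3 (negative-definite)

3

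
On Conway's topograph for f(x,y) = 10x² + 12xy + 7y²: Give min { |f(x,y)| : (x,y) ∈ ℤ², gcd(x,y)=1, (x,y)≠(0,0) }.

translate: b→-8 (≡12 mod 20), so (10,12,7)→(10,-8,5)
flip: (10,-8,5)→(5,8,10)
translate: b→-2 (≡8 mod 10), so (5,8,10)→(5,-2,7)
reduced (well bottom): (5,-2,7) with a≤c, −a<b≤a
well minimum = a = 5

5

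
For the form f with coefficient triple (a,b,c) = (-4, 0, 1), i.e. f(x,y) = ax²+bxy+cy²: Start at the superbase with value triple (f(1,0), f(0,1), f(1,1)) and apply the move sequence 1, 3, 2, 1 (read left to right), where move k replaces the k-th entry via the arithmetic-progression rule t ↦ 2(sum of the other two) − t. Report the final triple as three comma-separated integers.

start (-4,1,-3) = (f(1,0),f(0,1),f(1,1))
replace slot 1: 2·(1+(-3)) − (-4) = 0 → (0,1,-3)
replace slot 3: 2·(0+1) − (-3) = 5 → (0,1,5)
replace slot 2: 2·(0+5) − 1 = 9 → (0,9,5)
replace slot 1: 2·(9+5) − 0 = 28 → (28,9,5)

28,9,5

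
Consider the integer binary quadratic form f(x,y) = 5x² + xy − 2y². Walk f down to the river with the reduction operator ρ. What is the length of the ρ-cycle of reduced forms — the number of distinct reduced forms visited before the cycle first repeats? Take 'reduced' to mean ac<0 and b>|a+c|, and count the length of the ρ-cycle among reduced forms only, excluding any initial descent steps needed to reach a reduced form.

D = 41, ⌊√D⌋ = 6
descent: ρ → (-2,3,4)  [lands on river]
river: ρ → (4,5,-1)
river: ρ → (-1,5,4)
river: ρ → (4,3,-2)
river: ρ → (-2,5,2)
river: ρ → (2,3,-4)
river: ρ → (-4,5,1)
river: ρ → (1,5,-4)
river: ρ → (-4,3,2)
river: ρ → (2,5,-2)
ρ-cycle length = 10 (tail of 1 descent step not counted)

10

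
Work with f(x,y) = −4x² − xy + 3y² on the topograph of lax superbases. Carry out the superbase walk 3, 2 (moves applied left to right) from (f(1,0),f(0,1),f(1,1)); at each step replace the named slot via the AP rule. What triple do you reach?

start (-4,3,-2) = (f(1,0),f(0,1),f(1,1))
replace slot 3: 2·((-4)+3) − (-2) = 0 → (-4,3,0)
replace slot 2: 2·((-4)+0) − 3 = -11 → (-4,-11,0)

-4,-11,0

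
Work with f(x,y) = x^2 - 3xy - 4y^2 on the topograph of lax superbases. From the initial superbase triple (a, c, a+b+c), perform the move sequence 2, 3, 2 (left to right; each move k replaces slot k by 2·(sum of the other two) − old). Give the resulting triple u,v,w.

start (1,-4,-6) = (f(1,0),f(0,1),f(1,1))
replace slot 2: 2·(1+(-6)) − (-4) = -6 → (1,-6,-6)
replace slot 3: 2·(1+(-6)) − (-6) = -4 → (1,-6,-4)
replace slot 2: 2·(1+(-4)) − (-6) = 0 → (1,0,-4)

1,0,-4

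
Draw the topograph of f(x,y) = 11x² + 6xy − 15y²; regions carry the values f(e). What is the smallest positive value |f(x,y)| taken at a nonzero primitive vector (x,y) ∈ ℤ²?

river: ρ → (-15,24,2)
river: ρ → (2,24,-15)
river: ρ → (-15,6,11)
river: ρ → (11,16,-10)
river: ρ → (-10,24,3)
river: ρ → (3,24,-10)
river: ρ → (-10,16,11)
river: ρ → (11,6,-15)
closes: descent 0, river 8
min |a| on river = 2

2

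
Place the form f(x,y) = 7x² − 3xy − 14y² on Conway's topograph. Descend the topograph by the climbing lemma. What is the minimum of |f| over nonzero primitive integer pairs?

descent: ρ → (-14,3,7)
descent: ρ → (7,11,-10)  [lands on river]
river: ρ → (-10,9,8)
river: ρ → (8,7,-11)
river: ρ → (-11,15,4)
river: ρ → (4,17,-7)
river: ρ → (-7,11,10)
river: ρ → (10,9,-8)
river: ρ → (-8,7,11)
river: ρ → (11,15,-4)
river: ρ → (-4,17,7)
closes: descent 2, river 10
min |a| on river = 4

4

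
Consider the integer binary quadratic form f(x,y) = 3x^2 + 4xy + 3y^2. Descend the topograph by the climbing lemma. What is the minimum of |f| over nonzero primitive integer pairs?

translate: b→-2 (≡4 mod 6), so (3,4,3)→(3,-2,2)
flip: (3,-2,2)→(2,2,3)
reduced (well bottom): (2,2,3) with a≤c, −a<b≤a
well minimum = a = 2

2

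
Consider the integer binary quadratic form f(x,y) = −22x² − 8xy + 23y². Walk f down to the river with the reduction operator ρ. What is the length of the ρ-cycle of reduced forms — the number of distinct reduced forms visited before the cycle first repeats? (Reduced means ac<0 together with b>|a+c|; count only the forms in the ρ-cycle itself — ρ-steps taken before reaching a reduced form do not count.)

D = 2088, ⌊√D⌋ = 45
descent: ρ → (23,8,-22)  [lands on river]
river: ρ → (-22,36,9)
river: ρ → (9,36,-22)
river: ρ → (-22,8,23)
river: ρ → (23,38,-7)
river: ρ → (-7,32,38)
river: ρ → (38,44,-1)
river: ρ → (-1,44,38)
river: ρ → (38,32,-7)
river: ρ → (-7,38,23)
ρ-cycle length = 10 (tail of 1 descent step not counted)

10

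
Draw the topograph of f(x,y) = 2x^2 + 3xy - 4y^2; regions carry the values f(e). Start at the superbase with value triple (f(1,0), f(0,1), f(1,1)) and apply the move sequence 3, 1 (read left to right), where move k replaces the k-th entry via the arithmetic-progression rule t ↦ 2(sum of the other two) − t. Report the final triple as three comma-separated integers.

start (2,-4,1) = (f(1,0),f(0,1),f(1,1))
replace slot 3: 2·(2+(-4)) − 1 = -5 → (2,-4,-5)
replace slot 1: 2·((-4)+(-5)) − 2 = -20 → (-20,-4,-5)

-20,-4,-5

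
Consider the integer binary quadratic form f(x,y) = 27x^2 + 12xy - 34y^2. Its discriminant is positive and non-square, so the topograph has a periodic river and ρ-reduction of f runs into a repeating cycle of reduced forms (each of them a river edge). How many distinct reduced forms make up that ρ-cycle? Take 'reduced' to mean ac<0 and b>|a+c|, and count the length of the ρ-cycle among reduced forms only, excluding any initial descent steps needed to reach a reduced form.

D = 3816, ⌊√D⌋ = 61
river: ρ → (-34,56,5)
river: ρ → (5,54,-45)
river: ρ → (-45,36,14)
river: ρ → (14,48,-27)
river: ρ → (-27,60,2)
river: ρ → (2,60,-27)
river: ρ → (-27,48,14)
river: ρ → (14,36,-45)
river: ρ → (-45,54,5)
river: ρ → (5,56,-34)
river: ρ → (-34,12,27)
river: ρ → (27,42,-19)
river: ρ → (-19,34,35)
river: ρ → (35,36,-18)
river: ρ → (-18,36,35)
river: ρ → (35,34,-19)
river: ρ → (-19,42,27)
river: ρ → (27,12,-34)
ρ-cycle length = 18 (tail of 0 descent steps not counted)

18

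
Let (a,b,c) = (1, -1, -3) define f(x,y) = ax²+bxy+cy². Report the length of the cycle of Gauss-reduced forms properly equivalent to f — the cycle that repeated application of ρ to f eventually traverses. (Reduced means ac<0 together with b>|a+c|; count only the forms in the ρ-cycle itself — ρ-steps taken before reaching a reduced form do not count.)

D = 13, ⌊√D⌋ = 3
descent: ρ → (-3,1,1)
descent: ρ → (1,3,-1)  [lands on river]
river: ρ → (-1,3,1)
ρ-cycle length = 2 (tail of 2 descent steps not counted)

2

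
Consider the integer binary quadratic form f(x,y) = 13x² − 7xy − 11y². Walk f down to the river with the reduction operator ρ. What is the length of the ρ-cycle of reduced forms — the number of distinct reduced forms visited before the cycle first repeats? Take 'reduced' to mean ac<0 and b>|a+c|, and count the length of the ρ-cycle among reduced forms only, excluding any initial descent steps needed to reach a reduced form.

D = 621, ⌊√D⌋ = 24
descent: ρ → (-11,7,13)  [lands on river]
river: ρ → (13,19,-5)
river: ρ → (-5,21,9)
river: ρ → (9,15,-11)
ρ-cycle length = 4 (tail of 1 descent step not counted)

4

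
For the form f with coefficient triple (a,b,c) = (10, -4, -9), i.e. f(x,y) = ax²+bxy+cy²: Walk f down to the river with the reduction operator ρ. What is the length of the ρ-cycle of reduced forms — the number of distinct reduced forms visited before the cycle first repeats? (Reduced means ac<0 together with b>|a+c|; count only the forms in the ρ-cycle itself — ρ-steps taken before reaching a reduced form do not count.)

D = 376, ⌊√D⌋ = 19
descent: ρ → (-9,4,10)  [lands on river]
river: ρ → (10,16,-3)
river: ρ → (-3,14,15)
river: ρ → (15,16,-2)
river: ρ → (-2,16,15)
river: ρ → (15,14,-3)
river: ρ → (-3,16,10)
river: ρ → (10,4,-9)
river: ρ → (-9,14,5)
river: ρ → (5,16,-6)
river: ρ → (-6,8,13)
river: ρ → (13,18,-1)
river: ρ → (-1,18,13)
river: ρ → (13,8,-6)
river: ρ → (-6,16,5)
river: ρ → (5,14,-9)
ρ-cycle length = 16 (tail of 1 descent step not counted)

16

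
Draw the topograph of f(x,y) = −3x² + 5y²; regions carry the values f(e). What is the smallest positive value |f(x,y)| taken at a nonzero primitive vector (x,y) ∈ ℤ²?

descent: ρ → (5,0,-3)
descent: ρ → (-3,6,2)  [lands on river]
river: ρ → (2,6,-3)
closes: descent 2, river 2
min |a| on river = 2

2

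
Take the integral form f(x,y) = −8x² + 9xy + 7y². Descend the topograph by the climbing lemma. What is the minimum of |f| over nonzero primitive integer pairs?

river: ρ → (7,5,-10)
river: ρ → (-10,15,2)
river: ρ → (2,17,-2)
river: ρ → (-2,15,10)
river: ρ → (10,5,-7)
river: ρ → (-7,9,8)
river: ρ → (8,7,-8)
river: ρ → (-8,9,7)
closes: descent 0, river 8
min |a| on river = 2

2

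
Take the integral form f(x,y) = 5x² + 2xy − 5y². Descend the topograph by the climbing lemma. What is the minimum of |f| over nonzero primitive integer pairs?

river: ρ → (-5,8,2)
river: ρ → (2,8,-5)
river: ρ → (-5,2,5)
river: ρ → (5,8,-2)
river: ρ → (-2,8,5)
river: ρ → (5,2,-5)
closes: descent 0, river 6
min |a| on river = 2

2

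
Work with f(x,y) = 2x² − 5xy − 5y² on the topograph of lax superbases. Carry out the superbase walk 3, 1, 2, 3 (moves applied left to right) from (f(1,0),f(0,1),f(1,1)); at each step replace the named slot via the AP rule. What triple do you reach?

start (2,-5,-8) = (f(1,0),f(0,1),f(1,1))
replace slot 3: 2·(2+(-5)) − (-8) = 2 → (2,-5,2)
replace slot 1: 2·((-5)+2) − 2 = -8 → (-8,-5,2)
replace slot 2: 2·((-8)+2) − (-5) = -7 → (-8,-7,2)
replace slot 3: 2·((-8)+(-7)) − 2 = -32 → (-8,-7,-32)

-8,-7,-32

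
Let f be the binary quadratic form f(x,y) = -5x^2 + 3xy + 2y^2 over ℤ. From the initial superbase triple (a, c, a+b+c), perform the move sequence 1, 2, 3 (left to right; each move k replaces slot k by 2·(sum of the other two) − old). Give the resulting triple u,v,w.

start (-5,2,0) = (f(1,0),f(0,1),f(1,1))
replace slot 1: 2·(2+0) − (-5) = 9 → (9,2,0)
replace slot 2: 2·(9+0) − 2 = 16 → (9,16,0)
replace slot 3: 2·(9+16) − 0 = 50 → (9,16,50)

9,16,50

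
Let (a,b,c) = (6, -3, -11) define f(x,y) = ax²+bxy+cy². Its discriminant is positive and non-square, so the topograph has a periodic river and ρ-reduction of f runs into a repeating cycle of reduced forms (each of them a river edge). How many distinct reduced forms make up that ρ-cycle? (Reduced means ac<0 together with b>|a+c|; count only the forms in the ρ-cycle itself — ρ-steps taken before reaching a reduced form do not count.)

D = 273, ⌊√D⌋ = 16
descent: ρ → (-11,3,6)
descent: ρ → (6,9,-8)  [lands on river]
river: ρ → (-8,7,7)
river: ρ → (7,7,-8)
river: ρ → (-8,9,6)
river: ρ → (6,15,-2)
river: ρ → (-2,13,13)
river: ρ → (13,13,-2)
river: ρ → (-2,15,6)
ρ-cycle length = 8 (tail of 2 descent steps not counted)

8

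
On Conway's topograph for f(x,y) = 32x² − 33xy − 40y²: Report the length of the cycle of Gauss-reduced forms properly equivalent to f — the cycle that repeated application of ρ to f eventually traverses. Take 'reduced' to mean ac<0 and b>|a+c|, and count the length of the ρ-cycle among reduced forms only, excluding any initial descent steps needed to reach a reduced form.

D = 6209, ⌊√D⌋ = 78
descent: ρ → (-40,33,32)  [lands on river]
river: ρ → (32,31,-41)
river: ρ → (-41,51,22)
river: ρ → (22,37,-55)
river: ρ → (-55,73,4)
river: ρ → (4,71,-73)
river: ρ → (-73,75,2)
river: ρ → (2,77,-35)
river: ρ → (-35,63,16)
river: ρ → (16,65,-31)
river: ρ → (-31,59,22)
river: ρ → (22,73,-10)
river: ρ → (-10,67,43)
river: ρ → (43,19,-34)
river: ρ → (-34,49,28)
river: ρ → (28,63,-20)
river: ρ → (-20,57,37)
river: ρ → (37,17,-40)
river: ρ → (-40,63,14)
river: ρ → (14,77,-5)
river: ρ → (-5,73,44)
river: ρ → (44,15,-34)
river: ρ → (-34,53,25)
river: ρ → (25,47,-40)
ρ-cycle length = 24 (tail of 1 descent step not counted)

24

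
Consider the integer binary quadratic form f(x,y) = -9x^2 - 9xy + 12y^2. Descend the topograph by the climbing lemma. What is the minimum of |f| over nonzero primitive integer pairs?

descent: ρ → (12,9,-9)  [lands on river]
river: ρ → (-9,9,12)
river: ρ → (12,15,-6)
river: ρ → (-6,21,3)
river: ρ → (3,21,-6)
river: ρ → (-6,15,12)
closes: descent 1, river 6
min |a| on river = 3

3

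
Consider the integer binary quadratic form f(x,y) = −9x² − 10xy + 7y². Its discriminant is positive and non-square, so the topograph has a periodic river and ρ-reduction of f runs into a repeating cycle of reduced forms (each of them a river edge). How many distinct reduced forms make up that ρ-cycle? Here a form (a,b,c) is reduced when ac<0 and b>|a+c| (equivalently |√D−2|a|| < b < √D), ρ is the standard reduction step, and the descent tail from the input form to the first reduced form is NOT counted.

D = 352, ⌊√D⌋ = 18
descent: ρ → (7,10,-9)  [lands on river]
river: ρ → (-9,8,8)
river: ρ → (8,8,-9)
river: ρ → (-9,10,7)
river: ρ → (7,18,-1)
river: ρ → (-1,18,7)
ρ-cycle length = 6 (tail of 1 descent step not counted)

6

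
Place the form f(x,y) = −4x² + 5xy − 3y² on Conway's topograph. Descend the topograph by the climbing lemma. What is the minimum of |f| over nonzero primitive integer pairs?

translate: b→3 (≡-5 mod 8), so (4,-5,3)→(4,3,2)
flip: (4,3,2)→(2,-3,4)
translate: b→1 (≡-3 mod 4), so (2,-3,4)→(2,1,3)
reduced (well bottom): (2,1,3) with a≤c, −a<b≤a
well minimum |f| = |-2| = 2 (negative-definite)

2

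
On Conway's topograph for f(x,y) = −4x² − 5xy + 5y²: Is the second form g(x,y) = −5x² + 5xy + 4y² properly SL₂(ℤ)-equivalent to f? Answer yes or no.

D₁ = 105, D₂ = 105
river cycle of f (length 6): (5, 5, -4), (-4, 3, 6), (6, 9, -1), (-1, 9, 6), (6, 3, -4), (-4, 5, 5)
river cycle of g (length 6): (4, 3, -6), (-6, 9, 1), (1, 9, -6), (-6, 3, 4), (4, 5, -5), (-5, 5, 4)
cycles differ ⇒ inequivalent

no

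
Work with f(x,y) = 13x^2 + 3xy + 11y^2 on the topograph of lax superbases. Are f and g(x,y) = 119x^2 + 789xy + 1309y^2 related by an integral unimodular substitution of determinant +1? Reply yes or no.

D₁ = -563, D₂ = -563
f: flip: (13,3,11)→(11,-3,13)
f: reduced (well bottom): (11,-3,13) with a≤c, −a<b≤a
g: translate: b→75 (≡789 mod 238), so (119,789,1309)→(119,75,13)
g: flip: (119,75,13)→(13,-75,119)
g: translate: b→3 (≡-75 mod 26), so (13,-75,119)→(13,3,11)
g: flip: (13,3,11)→(11,-3,13)
g: reduced (well bottom): (11,-3,13) with a≤c, −a<b≤a
reduced forms (11, -3, 13) vs (11, -3, 13) ⇒ equivalent

yes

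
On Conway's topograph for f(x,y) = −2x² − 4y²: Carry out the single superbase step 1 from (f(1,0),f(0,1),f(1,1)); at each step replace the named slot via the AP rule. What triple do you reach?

start (-2,-4,-6) = (f(1,0),f(0,1),f(1,1))
replace slot 1: 2·((-4)+(-6)) − (-2) = -18 → (-18,-4,-6)

-18,-4,-6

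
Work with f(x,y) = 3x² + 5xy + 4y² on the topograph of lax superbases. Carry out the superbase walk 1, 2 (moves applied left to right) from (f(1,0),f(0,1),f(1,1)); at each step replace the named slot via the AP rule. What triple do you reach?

start (3,4,12) = (f(1,0),f(0,1),f(1,1))
replace slot 1: 2·(4+12) − 3 = 29 → (29,4,12)
replace slot 2: 2·(29+12) − 4 = 78 → (29,78,12)

29,78,12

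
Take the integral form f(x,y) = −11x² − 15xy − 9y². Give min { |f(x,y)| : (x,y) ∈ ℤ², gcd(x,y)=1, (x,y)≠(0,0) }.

translate: b→-7 (≡15 mod 22), so (11,15,9)→(11,-7,5)
flip: (11,-7,5)→(5,7,11)
translate: b→-3 (≡7 mod 10), so (5,7,11)→(5,-3,9)
reduced (well bottom): (5,-3,9) with a≤c, −a<b≤a
well minimum |f| = |-5| = 5 (negative-definite)

5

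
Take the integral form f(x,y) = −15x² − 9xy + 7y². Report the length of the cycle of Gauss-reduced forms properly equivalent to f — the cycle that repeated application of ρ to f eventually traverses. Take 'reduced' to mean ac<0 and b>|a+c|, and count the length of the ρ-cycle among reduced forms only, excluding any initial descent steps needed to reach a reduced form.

D = 501, ⌊√D⌋ = 22
descent: ρ → (7,9,-15)  [lands on river]
river: ρ → (-15,21,1)
river: ρ → (1,21,-15)
river: ρ → (-15,9,7)
river: ρ → (7,19,-5)
river: ρ → (-5,21,3)
river: ρ → (3,21,-5)
river: ρ → (-5,19,7)
ρ-cycle length = 8 (tail of 1 descent step not counted)

8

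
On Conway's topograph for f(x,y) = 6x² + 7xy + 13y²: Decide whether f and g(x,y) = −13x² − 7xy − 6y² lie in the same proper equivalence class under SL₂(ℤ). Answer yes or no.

D₁ = -263, D₂ = -263
f: translate: b→-5 (≡7 mod 12), so (6,7,13)→(6,-5,12)
f: reduced (well bottom): (6,-5,12) with a≤c, −a<b≤a
g is negative-definite; reduce −g:
−g: flip: (13,7,6)→(6,-7,13)
−g: translate: b→5 (≡-7 mod 12), so (6,-7,13)→(6,5,12)
−g: reduced (well bottom): (6,5,12) with a≤c, −a<b≤a
flip sign back: reduced form of g is (-6,-5,-12)
reduced forms (6, -5, 12) vs (-6, -5, -12) ⇒ inequivalent

no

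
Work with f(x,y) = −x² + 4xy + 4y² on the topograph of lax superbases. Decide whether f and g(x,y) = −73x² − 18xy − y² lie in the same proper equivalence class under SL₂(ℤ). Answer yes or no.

D₁ = 32, D₂ = 32
river cycle of f (length 2): (4, 4, -1), (-1, 4, 4)
river cycle of g (length 2): (-1, 4, 4), (4, 4, -1)
cycles coincide ⇒ equivalent

yes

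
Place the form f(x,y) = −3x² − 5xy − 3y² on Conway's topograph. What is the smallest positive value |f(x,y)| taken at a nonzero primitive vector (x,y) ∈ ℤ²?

translate: b→-1 (≡5 mod 6), so (3,5,3)→(3,-1,1)
flip: (3,-1,1)→(1,1,3)
reduced (well bottom): (1,1,3) with a≤c, −a<b≤a
well minimum |f| = |-1| = 1 (negative-definite)

1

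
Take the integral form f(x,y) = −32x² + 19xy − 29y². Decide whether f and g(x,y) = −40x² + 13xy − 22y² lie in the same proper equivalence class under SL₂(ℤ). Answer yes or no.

D₁ = -3351, D₂ = -3351
f is negative-definite; reduce −f:
−f: flip: (32,-19,29)→(29,19,32)
−f: reduced (well bottom): (29,19,32) with a≤c, −a<b≤a
flip sign back: reduced form of f is (-29,-19,-32)
g is negative-definite; reduce −g:
−g: flip: (40,-13,22)→(22,13,40)
−g: reduced (well bottom): (22,13,40) with a≤c, −a<b≤a
flip sign back: reduced form of g is (-22,-13,-40)
reduced forms (-29, -19, -32) vs (-22, -13, -40) ⇒ inequivalent

no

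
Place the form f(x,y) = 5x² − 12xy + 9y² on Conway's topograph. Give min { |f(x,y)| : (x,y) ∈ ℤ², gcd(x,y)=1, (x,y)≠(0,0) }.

translate: b→-2 (≡-12 mod 10), so (5,-12,9)→(5,-2,2)
flip: (5,-2,2)→(2,2,5)
reduced (well bottom): (2,2,5) with a≤c, −a<b≤a
well minimum = a = 2

2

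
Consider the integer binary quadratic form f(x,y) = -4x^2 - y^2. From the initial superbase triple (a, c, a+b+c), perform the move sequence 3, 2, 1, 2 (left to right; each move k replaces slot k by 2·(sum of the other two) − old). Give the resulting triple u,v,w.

start (-4,-1,-5) = (f(1,0),f(0,1),f(1,1))
replace slot 3: 2·((-4)+(-1)) − (-5) = -5 → (-4,-1,-5)
replace slot 2: 2·((-4)+(-5)) − (-1) = -17 → (-4,-17,-5)
replace slot 1: 2·((-17)+(-5)) − (-4) = -40 → (-40,-17,-5)
replace slot 2: 2·((-40)+(-5)) − (-17) = -73 → (-40,-73,-5)

-40,-73,-5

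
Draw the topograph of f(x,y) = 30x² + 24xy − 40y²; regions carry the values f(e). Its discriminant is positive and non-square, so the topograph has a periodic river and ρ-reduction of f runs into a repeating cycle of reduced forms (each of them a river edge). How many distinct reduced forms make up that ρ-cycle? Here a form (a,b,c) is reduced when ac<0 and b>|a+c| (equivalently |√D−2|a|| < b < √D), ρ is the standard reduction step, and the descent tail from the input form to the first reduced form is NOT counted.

D = 5376, ⌊√D⌋ = 73
river: ρ → (-40,56,14)
river: ρ → (14,56,-40)
river: ρ → (-40,24,30)
river: ρ → (30,36,-34)
river: ρ → (-34,32,32)
river: ρ → (32,32,-34)
river: ρ → (-34,36,30)
river: ρ → (30,24,-40)
ρ-cycle length = 8 (tail of 0 descent steps not counted)

8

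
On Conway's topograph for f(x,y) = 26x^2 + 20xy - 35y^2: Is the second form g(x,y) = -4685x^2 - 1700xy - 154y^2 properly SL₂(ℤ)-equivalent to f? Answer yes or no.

D₁ = 4040, D₂ = 4040
river cycle of f (length 18): (-35, 50, 11), (11, 60, -10), (-10, 60, 11), (11, 50, -35), (-35, 20, 26), (26, 32, -29), (-29, 26, 29), (29, 32, -26), (-26, 20, 35), (35, 50, -11), … (8 more)
river cycle of g (length 18): (-29, 32, 26), (26, 20, -35), (-35, 50, 11), (11, 60, -10), (-10, 60, 11), (11, 50, -35), (-35, 20, 26), (26, 32, -29), (-29, 26, 29), (29, 32, -26), … (8 more)
cycles coincide ⇒ equivalent

yes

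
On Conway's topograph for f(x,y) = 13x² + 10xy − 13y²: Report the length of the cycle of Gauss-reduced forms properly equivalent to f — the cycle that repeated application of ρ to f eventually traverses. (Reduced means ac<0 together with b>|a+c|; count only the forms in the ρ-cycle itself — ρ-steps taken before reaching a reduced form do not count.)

D = 776, ⌊√D⌋ = 27
river: ρ → (-13,16,10)
river: ρ → (10,24,-5)
river: ρ → (-5,26,5)
river: ρ → (5,24,-10)
river: ρ → (-10,16,13)
river: ρ → (13,10,-13)
ρ-cycle length = 6 (tail of 0 descent steps not counted)

6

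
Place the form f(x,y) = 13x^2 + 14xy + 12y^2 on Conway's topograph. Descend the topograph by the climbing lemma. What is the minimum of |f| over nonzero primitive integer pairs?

translate: b→-12 (≡14 mod 26), so (13,14,12)→(13,-12,11)
flip: (13,-12,11)→(11,12,13)
translate: b→-10 (≡12 mod 22), so (11,12,13)→(11,-10,12)
reduced (well bottom): (11,-10,12) with a≤c, −a<b≤a
well minimum = a = 11

11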